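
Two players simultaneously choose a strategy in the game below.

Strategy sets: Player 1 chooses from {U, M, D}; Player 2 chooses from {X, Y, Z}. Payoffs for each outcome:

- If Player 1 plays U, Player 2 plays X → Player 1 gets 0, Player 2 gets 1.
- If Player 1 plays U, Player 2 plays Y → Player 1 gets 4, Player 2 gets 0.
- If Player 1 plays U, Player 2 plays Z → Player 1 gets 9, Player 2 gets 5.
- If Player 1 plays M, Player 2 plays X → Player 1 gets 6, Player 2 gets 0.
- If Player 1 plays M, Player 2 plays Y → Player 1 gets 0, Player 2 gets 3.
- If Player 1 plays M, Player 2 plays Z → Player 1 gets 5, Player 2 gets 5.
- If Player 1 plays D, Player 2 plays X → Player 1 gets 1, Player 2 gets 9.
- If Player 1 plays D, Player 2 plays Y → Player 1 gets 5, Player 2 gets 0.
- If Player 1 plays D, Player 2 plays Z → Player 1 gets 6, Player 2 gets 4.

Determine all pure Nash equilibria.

(U, X): Player 1 can switch to M (0 → 6). Not NE.
(U, Y): Player 1 can switch to D (4 → 5). Not NE.
(U, Z): Player 1 gets 9, best alternative 6; Player 2 gets 5, best alternative 1. No profitable deviation — NE.
(M, X): Player 2 can switch to Y (0 → 3). Not NE.
(M, Y): Player 1 can switch to U (0 → 4). Not NE.
(M, Z): Player 1 can switch to U (5 → 9). Not NE.
(D, X): Player 1 can switch to M (1 → 6). Not NE.
(D, Y): Player 2 can switch to X (0 → 9). Not NE.
(D, Z): Player 1 can switch to U (6 → 9). Not NE.

The unique pure-strategy Nash equilibrium is (U, Z).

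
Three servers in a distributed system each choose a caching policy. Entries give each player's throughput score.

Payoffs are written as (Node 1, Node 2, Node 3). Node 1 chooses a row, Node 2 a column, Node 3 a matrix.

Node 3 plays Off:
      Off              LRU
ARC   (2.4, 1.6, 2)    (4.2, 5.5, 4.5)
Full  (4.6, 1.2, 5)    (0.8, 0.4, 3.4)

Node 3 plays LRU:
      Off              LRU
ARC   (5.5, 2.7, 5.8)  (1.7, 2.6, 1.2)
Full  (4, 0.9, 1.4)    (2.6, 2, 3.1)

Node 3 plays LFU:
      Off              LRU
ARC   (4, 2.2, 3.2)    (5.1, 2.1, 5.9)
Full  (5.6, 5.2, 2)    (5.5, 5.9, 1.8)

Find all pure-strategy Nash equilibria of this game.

The pure Nash equilibria are (ARC, Off, LRU); (Full, Off, Off).

Mark each player's best response to every combination of opponents' strategies; a profile where every player is best-responding is a pure Nash equilibrium.
Node 1 against (Off, Off): payoffs 2.4, 4.6 → best response Full.
Node 1 against (Off, LRU): payoffs 5.5, 4 → best response ARC.
Node 1 against (Off, LFU): payoffs 4, 5.6 → best response Full.
Node 1 against (LRU, Off): payoffs 4.2, 0.8 → best response ARC.
Node 1 against (LRU, LRU): payoffs 1.7, 2.6 → best response Full.
Node 1 against (LRU, LFU): payoffs 5.1, 5.5 → best response Full.
Node 2 against (ARC, Off): payoffs 1.6, 5.5 → best response LRU.
Node 2 against (ARC, LRU): payoffs 2.7, 2.6 → best response Off.
Node 2 against (ARC, LFU): payoffs 2.2, 2.1 → best response Off.
Node 2 against (Full, Off): payoffs 1.2, 0.4 → best response Off.
Node 2 against (Full, LRU): payoffs 0.9, 2 → best response LRU.
Node 2 against (Full, LFU): payoffs 5.2, 5.9 → best response LRU.
Node 3 against (ARC, Off): payoffs 2, 5.8, 3.2 → best response LRU.
Node 3 against (ARC, LRU): payoffs 4.5, 1.2, 5.9 → best response LFU.
Node 3 against (Full, Off): payoffs 5, 1.4, 2 → best response Off.
Node 3 against (Full, LRU): payoffs 3.4, 3.1, 1.8 → best response Off.
Mutual best responses: (ARC, Off, LRU); (Full, Off, Off).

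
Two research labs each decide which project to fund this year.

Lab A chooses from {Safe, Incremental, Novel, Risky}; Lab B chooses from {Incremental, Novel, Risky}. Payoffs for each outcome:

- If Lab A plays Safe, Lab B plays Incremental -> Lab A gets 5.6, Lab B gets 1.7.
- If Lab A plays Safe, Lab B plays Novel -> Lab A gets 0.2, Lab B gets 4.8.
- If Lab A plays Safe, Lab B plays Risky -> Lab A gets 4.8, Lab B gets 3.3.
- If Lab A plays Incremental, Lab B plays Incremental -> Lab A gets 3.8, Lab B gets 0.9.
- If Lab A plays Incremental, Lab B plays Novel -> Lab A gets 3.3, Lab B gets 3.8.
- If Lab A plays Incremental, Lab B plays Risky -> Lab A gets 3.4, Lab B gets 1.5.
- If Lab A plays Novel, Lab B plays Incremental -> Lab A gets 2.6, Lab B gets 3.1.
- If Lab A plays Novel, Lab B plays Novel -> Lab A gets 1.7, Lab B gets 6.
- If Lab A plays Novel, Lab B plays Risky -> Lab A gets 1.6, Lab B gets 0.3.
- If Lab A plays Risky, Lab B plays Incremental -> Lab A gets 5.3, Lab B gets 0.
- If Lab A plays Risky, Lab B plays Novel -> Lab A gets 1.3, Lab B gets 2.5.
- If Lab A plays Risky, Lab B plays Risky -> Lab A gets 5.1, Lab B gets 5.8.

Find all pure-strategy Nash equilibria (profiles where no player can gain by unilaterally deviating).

Lab A against Incremental: payoffs 5.6, 3.8, 2.6, 5.3 → best response Safe.
Lab A against Novel: payoffs 0.2, 3.3, 1.7, 1.3 → best response Incremental.
Lab A against Risky: payoffs 4.8, 3.4, 1.6, 5.1 → best response Risky.
Lab B against Safe: payoffs 1.7, 4.8, 3.3 → best response Novel.
Lab B against Incremental: payoffs 0.9, 3.8, 1.5 → best response Novel.
Lab B against Novel: payoffs 3.1, 6, 0.3 → best response Novel.
Lab B against Risky: payoffs 0, 2.5, 5.8 → best response Risky.
Mutual best responses: (Incremental, Novel); (Risky, Risky).

Pure-strategy Nash equilibria: (Incremental, Novel) and (Risky, Risky)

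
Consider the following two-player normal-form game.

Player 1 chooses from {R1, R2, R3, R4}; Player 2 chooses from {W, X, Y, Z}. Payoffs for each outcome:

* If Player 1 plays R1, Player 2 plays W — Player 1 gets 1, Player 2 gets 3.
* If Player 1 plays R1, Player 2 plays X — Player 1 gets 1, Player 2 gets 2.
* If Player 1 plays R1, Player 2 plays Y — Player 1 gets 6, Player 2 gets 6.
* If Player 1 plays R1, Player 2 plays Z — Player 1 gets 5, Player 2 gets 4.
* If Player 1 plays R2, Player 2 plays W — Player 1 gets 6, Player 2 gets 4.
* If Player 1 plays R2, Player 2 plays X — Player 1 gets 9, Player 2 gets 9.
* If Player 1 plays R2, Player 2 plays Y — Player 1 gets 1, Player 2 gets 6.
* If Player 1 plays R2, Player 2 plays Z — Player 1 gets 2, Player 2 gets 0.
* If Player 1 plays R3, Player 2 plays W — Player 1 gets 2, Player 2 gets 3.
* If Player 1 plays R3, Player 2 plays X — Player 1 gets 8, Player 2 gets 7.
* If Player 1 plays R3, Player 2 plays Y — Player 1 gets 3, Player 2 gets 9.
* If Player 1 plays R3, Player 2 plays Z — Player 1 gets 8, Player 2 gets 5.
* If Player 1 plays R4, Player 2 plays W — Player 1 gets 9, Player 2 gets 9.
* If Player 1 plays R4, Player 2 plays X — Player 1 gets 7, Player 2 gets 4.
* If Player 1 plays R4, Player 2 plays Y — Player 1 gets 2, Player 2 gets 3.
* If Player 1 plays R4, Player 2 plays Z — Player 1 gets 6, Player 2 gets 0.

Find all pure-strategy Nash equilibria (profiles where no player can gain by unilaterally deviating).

(R1, W): Player 1 can switch to R2 (1 → 6). Not NE.
(R1, X): Player 1 can switch to R2 (1 → 9). Not NE.
(R1, Y): Player 1 gets 6, best alternative 3; Player 2 gets 6, best alternative 4. No profitable deviation — NE.
(R1, Z): Player 1 can switch to R3 (5 → 8). Not NE.
(R2, W): Player 1 can switch to R4 (6 → 9). Not NE.
(R2, X): Player 1 gets 9, best alternative 8; Player 2 gets 9, best alternative 6. No profitable deviation — NE.
(R2, Y): Player 1 can switch to R1 (1 → 6). Not NE.
(R2, Z): Player 1 can switch to R1 (2 → 5). Not NE.
(R3, W): Player 1 can switch to R2 (2 → 6). Not NE.
(R3, X): Player 1 can switch to R2 (8 → 9). Not NE.
(R4, W): Player 1 gets 9, best alternative 6; Player 2 gets 9, best alternative 4. No profitable deviation — NE.
(The remaining 5 profiles each have a profitable deviation by the same check.)

The pure Nash equilibria are (R1, Y), (R2, X), (R4, W).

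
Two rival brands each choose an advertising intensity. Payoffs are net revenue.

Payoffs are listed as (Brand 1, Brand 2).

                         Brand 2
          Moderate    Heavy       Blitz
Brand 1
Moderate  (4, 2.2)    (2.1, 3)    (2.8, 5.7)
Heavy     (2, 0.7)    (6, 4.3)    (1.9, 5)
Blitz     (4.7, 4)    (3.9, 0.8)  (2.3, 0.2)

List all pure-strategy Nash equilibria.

For each player, find the best response to each opponent profile; mutual best responses are the pure NE.
Brand 1 against Moderate: payoffs 4, 2, 4.7 → best response Blitz.
Brand 1 against Heavy: payoffs 2.1, 6, 3.9 → best response Heavy.
Brand 1 against Blitz: payoffs 2.8, 1.9, 2.3 → best response Moderate.
Brand 2 against Moderate: payoffs 2.2, 3, 5.7 → best response Blitz.
Brand 2 against Heavy: payoffs 0.7, 4.3, 5 → best response Blitz.
Brand 2 against Blitz: payoffs 4, 0.8, 0.2 → best response Moderate.
Mutual best responses: (Moderate, Blitz); (Blitz, Moderate).

(Moderate, Blitz) and (Blitz, Moderate)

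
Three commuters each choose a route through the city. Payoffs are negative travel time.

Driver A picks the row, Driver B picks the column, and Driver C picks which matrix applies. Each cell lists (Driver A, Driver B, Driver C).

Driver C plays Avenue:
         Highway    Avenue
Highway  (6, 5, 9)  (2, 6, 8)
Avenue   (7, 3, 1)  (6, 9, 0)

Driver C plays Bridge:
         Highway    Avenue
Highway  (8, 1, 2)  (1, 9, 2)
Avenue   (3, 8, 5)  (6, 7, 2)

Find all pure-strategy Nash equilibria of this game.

Check each profile: it is a Nash equilibrium iff no player can strictly gain by switching unilaterally.
(Highway, Highway, Avenue): Driver A can switch to Avenue (6 → 7). Not NE.
(Highway, Highway, Bridge): Driver B can switch to Avenue (1 → 9). Not NE.
(Highway, Avenue, Avenue): Driver A can switch to Avenue (2 → 6). Not NE.
(Highway, Avenue, Bridge): Driver A can switch to Avenue (1 → 6). Not NE.
(Avenue, Highway, Avenue): Driver B can switch to Avenue (3 → 9). Not NE.
(Avenue, Highway, Bridge): Driver A can switch to Highway (3 → 8). Not NE.
(The remaining 2 profiles each have a profitable deviation by the same check.)

There is no pure-strategy Nash equilibrium.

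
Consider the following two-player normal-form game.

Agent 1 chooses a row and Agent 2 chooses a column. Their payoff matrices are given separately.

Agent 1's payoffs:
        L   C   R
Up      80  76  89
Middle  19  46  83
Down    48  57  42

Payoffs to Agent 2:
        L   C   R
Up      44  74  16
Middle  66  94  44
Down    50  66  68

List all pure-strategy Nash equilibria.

(Up, L): Agent 2 can switch to C (44 → 74). Not NE.
(Up, C): Agent 1 gets 76, best alternative 57; Agent 2 gets 74, best alternative 44. No profitable deviation — NE.
(Up, R): Agent 2 can switch to L (16 → 44). Not NE.
(Middle, L): Agent 1 can switch to Up (19 → 80). Not NE.
(Middle, C): Agent 1 can switch to Up (46 → 76). Not NE.
(Middle, R): Agent 1 can switch to Up (83 → 89). Not NE.
(Down, L): Agent 1 can switch to Up (48 → 80). Not NE.
(The remaining 2 profiles each have a profitable deviation by the same check.)

Pure NE: (Up, C)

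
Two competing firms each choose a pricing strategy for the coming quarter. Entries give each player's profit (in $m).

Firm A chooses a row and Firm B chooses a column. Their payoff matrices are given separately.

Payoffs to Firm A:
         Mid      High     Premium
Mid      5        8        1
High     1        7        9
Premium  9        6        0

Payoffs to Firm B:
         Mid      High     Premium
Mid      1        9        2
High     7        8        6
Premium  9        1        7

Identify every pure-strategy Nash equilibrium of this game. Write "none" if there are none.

Firm A against Mid: payoffs 5, 1, 9 → best response Premium.
Firm A against High: payoffs 8, 7, 6 → best response Mid.
Firm A against Premium: payoffs 1, 9, 0 → best response High.
Firm B against Mid: payoffs 1, 9, 2 → best response High.
Firm B against High: payoffs 7, 8, 6 → best response High.
Firm B against Premium: payoffs 9, 1, 7 → best response Mid.
Mutual best responses: (Mid, High); (Premium, Mid).

Pure-strategy Nash equilibria: (Mid, High) and (Premium, Mid)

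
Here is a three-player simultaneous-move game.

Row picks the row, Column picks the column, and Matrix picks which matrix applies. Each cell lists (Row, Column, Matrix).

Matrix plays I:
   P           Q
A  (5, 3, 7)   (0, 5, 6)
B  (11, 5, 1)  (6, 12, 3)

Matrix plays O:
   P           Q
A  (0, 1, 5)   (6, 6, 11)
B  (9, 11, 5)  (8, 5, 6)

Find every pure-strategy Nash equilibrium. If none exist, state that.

Pure NE: (B, P, O)

Row against (P, I): payoffs 5, 11 → best response B.
Row against (P, O): payoffs 0, 9 → best response B.
Row against (Q, I): payoffs 0, 6 → best response B.
Row against (Q, O): payoffs 6, 8 → best response B.
Column against (A, I): payoffs 3, 5 → best response Q.
Column against (A, O): payoffs 1, 6 → best response Q.
Column against (B, I): payoffs 5, 12 → best response Q.
Column against (B, O): payoffs 11, 5 → best response P.
Matrix against (A, P): payoffs 7, 5 → best response I.
Matrix against (A, Q): payoffs 6, 11 → best response O.
Matrix against (B, P): payoffs 1, 5 → best response O.
Matrix against (B, Q): payoffs 3, 6 → best response O.
Mutual best responses: (B, P, O).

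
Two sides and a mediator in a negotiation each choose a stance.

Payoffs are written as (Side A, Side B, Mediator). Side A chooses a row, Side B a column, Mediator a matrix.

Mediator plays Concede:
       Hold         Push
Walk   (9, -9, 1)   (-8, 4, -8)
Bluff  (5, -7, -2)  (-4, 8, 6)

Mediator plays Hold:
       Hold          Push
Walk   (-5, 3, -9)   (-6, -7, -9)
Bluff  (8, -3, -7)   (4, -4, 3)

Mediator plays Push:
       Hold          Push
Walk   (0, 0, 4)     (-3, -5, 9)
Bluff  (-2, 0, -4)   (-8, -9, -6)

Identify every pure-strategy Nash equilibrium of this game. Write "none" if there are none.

The pure Nash equilibria are (Walk, Hold, Push); (Bluff, Push, Concede).

Check each profile: it is a Nash equilibrium iff no player can strictly gain by switching unilaterally.
(Walk, Hold, Concede): Side B can switch to Push (-9 → 4). Not NE.
(Walk, Hold, Hold): Side A can switch to Bluff (-5 → 8). Not NE.
(Walk, Hold, Push): Side A gets 0, best alternative -2; Side B gets 0, best alternative -5; Mediator gets 4, best alternative 1. No profitable deviation — NE.
(Walk, Push, Concede): Side A can switch to Bluff (-8 → -4). Not NE.
(Walk, Push, Hold): Side A can switch to Bluff (-6 → 4). Not NE.
(Walk, Push, Push): Side B can switch to Hold (-5 → 0). Not NE.
(Bluff, Hold, Concede): Side A can switch to Walk (5 → 9). Not NE.
(Bluff, Hold, Hold): Mediator can switch to Concede (-7 → -2). Not NE.
(Bluff, Hold, Push): Side A can switch to Walk (-2 → 0). Not NE.
(Bluff, Push, Concede): Side A gets -4, best alternative -8; Side B gets 8, best alternative -7; Mediator gets 6, best alternative 3. No profitable deviation — NE.
(Bluff, Push, Hold): Side B can switch to Hold (-4 → -3). Not NE.
(Bluff, Push, Push): Side A can switch to Walk (-8 → -3). Not NE.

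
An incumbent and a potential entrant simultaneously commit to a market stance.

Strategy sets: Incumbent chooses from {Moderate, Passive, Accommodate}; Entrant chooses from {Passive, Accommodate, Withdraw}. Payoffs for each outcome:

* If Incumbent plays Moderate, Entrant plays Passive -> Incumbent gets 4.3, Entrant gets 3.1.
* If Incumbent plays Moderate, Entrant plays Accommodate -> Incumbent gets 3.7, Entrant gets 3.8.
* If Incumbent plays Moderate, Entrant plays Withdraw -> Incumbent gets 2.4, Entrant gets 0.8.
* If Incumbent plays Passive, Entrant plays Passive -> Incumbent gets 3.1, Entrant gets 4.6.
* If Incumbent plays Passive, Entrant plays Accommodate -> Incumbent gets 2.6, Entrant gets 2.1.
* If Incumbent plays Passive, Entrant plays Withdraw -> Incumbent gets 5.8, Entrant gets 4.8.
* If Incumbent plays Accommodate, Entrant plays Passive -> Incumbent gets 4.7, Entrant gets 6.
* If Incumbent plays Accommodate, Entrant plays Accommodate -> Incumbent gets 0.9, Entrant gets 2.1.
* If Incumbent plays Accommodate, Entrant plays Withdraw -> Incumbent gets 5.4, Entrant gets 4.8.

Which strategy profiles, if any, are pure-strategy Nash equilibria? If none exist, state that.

The pure Nash equilibria are (Moderate, Accommodate); (Passive, Withdraw); (Accommodate, Passive).

Incumbent against Passive: payoffs 4.3, 3.1, 4.7 → best response Accommodate.
Incumbent against Accommodate: payoffs 3.7, 2.6, 0.9 → best response Moderate.
Incumbent against Withdraw: payoffs 2.4, 5.8, 5.4 → best response Passive.
Entrant against Moderate: payoffs 3.1, 3.8, 0.8 → best response Accommodate.
Entrant against Passive: payoffs 4.6, 2.1, 4.8 → best response Withdraw.
Entrant against Accommodate: payoffs 6, 2.1, 4.8 → best response Passive.
Mutual best responses: (Moderate, Accommodate); (Passive, Withdraw); (Accommodate, Passive).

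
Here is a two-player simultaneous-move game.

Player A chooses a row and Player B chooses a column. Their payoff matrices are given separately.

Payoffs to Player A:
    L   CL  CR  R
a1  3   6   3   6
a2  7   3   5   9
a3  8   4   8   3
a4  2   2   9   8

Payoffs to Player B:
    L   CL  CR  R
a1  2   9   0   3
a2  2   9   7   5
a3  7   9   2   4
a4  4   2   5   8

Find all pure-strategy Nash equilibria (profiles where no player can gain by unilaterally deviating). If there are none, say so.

Pure NE: (a1, CL)

Player A against L: payoffs 3, 7, 8, 2 → best response a3.
Player A against CL: payoffs 6, 3, 4, 2 → best response a1.
Player A against CR: payoffs 3, 5, 8, 9 → best response a4.
Player A against R: payoffs 6, 9, 3, 8 → best response a2.
Player B against a1: payoffs 2, 9, 0, 3 → best response CL.
Player B against a2: payoffs 2, 9, 7, 5 → best response CL.
Player B against a3: payoffs 7, 9, 2, 4 → best response CL.
Player B against a4: payoffs 4, 2, 5, 8 → best response R.
Mutual best responses: (a1, CL).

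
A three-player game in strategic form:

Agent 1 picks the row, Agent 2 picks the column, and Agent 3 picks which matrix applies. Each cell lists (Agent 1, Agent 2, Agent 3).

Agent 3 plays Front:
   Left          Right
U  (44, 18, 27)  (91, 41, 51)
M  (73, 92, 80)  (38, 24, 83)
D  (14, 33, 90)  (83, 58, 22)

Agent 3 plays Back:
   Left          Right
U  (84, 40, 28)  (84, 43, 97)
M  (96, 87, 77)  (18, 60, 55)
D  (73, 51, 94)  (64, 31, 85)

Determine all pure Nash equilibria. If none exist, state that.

(U, Right, Back); (M, Left, Front)

For each player, find the best response to each opponent profile; mutual best responses are the pure NE.
Agent 1 against (Left, Front): payoffs 44, 73, 14 → best response M.
Agent 1 against (Left, Back): payoffs 84, 96, 73 → best response M.
Agent 1 against (Right, Front): payoffs 91, 38, 83 → best response U.
Agent 1 against (Right, Back): payoffs 84, 18, 64 → best response U.
Agent 2 against (U, Front): payoffs 18, 41 → best response Right.
Agent 2 against (U, Back): payoffs 40, 43 → best response Right.
Agent 2 against (M, Front): payoffs 92, 24 → best response Left.
Agent 2 against (M, Back): payoffs 87, 60 → best response Left.
Agent 2 against (D, Front): payoffs 33, 58 → best response Right.
Agent 2 against (D, Back): payoffs 51, 31 → best response Left.
Agent 3 against (U, Left): payoffs 27, 28 → best response Back.
Agent 3 against (U, Right): payoffs 51, 97 → best response Back.
Agent 3 against (M, Left): payoffs 80, 77 → best response Front.
Agent 3 against (M, Right): payoffs 83, 55 → best response Front.
Agent 3 against (D, Left): payoffs 90, 94 → best response Back.
Agent 3 against (D, Right): payoffs 22, 85 → best response Back.
Mutual best responses: (U, Right, Back); (M, Left, Front).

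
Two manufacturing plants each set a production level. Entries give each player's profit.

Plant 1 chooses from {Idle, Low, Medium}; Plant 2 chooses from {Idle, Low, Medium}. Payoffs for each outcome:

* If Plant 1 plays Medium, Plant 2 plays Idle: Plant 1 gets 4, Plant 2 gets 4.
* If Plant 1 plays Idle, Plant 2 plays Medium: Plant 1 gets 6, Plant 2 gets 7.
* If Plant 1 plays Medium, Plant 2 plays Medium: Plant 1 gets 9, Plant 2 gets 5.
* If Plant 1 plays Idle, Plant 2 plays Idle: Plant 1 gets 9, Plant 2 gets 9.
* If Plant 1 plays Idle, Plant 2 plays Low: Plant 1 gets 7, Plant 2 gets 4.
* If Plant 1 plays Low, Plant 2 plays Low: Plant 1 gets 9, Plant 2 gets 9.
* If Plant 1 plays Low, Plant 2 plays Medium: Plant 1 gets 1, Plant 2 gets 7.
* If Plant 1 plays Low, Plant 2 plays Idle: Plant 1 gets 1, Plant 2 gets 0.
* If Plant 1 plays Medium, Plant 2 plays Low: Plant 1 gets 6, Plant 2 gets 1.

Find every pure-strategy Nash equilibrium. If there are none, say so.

Plant 1 against Idle: payoffs 9, 1, 4 → best response Idle.
Plant 1 against Low: payoffs 7, 9, 6 → best response Low.
Plant 1 against Medium: payoffs 6, 1, 9 → best response Medium.
Plant 2 against Idle: payoffs 9, 4, 7 → best response Idle.
Plant 2 against Low: payoffs 0, 9, 7 → best response Low.
Plant 2 against Medium: payoffs 4, 1, 5 → best response Medium.
Mutual best responses: (Idle, Idle); (Low, Low); (Medium, Medium).

Pure-strategy Nash equilibria: (Idle, Idle) and (Low, Low) and (Medium, Medium)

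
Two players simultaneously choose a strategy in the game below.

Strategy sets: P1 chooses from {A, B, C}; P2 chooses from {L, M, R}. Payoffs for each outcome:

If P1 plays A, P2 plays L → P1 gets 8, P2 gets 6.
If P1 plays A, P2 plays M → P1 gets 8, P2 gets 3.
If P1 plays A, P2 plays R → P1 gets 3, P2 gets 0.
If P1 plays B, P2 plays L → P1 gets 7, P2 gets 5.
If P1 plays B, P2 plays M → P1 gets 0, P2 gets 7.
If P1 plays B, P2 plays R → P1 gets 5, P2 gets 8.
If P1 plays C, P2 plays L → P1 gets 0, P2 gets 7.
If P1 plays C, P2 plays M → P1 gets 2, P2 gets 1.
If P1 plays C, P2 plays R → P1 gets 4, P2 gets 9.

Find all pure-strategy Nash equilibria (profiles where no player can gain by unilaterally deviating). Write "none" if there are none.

(A, L): P1 gets 8, best alternative 7; P2 gets 6, best alternative 3. No profitable deviation — NE.
(A, M): P2 can switch to L (3 → 6). Not NE.
(A, R): P1 can switch to B (3 → 5). Not NE.
(B, L): P1 can switch to A (7 → 8). Not NE.
(B, M): P1 can switch to A (0 → 8). Not NE.
(B, R): P1 gets 5, best alternative 4; P2 gets 8, best alternative 7. No profitable deviation — NE.
(C, L): P1 can switch to A (0 → 8). Not NE.
(C, M): P1 can switch to A (2 → 8). Not NE.
(The remaining 1 profile has a profitable deviation by the same check.)

The pure Nash equilibria are (A, L) and (B, R).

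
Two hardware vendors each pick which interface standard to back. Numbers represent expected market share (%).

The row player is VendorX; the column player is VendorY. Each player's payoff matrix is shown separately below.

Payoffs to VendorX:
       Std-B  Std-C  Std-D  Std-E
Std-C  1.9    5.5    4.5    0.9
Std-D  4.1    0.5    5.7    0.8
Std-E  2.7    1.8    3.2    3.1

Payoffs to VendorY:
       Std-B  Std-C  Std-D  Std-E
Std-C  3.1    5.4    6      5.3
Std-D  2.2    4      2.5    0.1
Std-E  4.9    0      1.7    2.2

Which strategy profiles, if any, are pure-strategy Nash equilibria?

For each player, find the best response to each opponent profile; mutual best responses are the pure NE.
VendorX against Std-B: payoffs 1.9, 4.1, 2.7 → best response Std-D.
VendorX against Std-C: payoffs 5.5, 0.5, 1.8 → best response Std-C.
VendorX against Std-D: payoffs 4.5, 5.7, 3.2 → best response Std-D.
VendorX against Std-E: payoffs 0.9, 0.8, 3.1 → best response Std-E.
VendorY against Std-C: payoffs 3.1, 5.4, 6, 5.3 → best response Std-D.
VendorY against Std-D: payoffs 2.2, 4, 2.5, 0.1 → best response Std-C.
VendorY against Std-E: payoffs 4.9, 0, 1.7, 2.2 → best response Std-B.
No profile is a mutual best response for all players.

No pure-strategy Nash equilibrium.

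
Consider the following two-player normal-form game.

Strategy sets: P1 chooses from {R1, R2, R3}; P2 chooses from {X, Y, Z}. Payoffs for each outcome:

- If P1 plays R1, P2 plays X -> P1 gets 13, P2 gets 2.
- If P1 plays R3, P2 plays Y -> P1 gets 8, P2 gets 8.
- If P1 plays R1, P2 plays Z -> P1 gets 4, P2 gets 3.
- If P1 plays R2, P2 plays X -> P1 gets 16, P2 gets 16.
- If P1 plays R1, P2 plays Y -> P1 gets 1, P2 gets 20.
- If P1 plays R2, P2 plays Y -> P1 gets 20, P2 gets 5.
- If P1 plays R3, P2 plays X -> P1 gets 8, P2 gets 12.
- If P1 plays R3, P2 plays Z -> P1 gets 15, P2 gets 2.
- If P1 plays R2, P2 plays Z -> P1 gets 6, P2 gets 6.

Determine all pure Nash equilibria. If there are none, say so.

P1 against X: payoffs 13, 16, 8 → best response R2.
P1 against Y: payoffs 1, 20, 8 → best response R2.
P1 against Z: payoffs 4, 6, 15 → best response R3.
P2 against R1: payoffs 2, 20, 3 → best response Y.
P2 against R2: payoffs 16, 5, 6 → best response X.
P2 against R3: payoffs 12, 8, 2 → best response X.
Mutual best responses: (R2, X).

(R2, X)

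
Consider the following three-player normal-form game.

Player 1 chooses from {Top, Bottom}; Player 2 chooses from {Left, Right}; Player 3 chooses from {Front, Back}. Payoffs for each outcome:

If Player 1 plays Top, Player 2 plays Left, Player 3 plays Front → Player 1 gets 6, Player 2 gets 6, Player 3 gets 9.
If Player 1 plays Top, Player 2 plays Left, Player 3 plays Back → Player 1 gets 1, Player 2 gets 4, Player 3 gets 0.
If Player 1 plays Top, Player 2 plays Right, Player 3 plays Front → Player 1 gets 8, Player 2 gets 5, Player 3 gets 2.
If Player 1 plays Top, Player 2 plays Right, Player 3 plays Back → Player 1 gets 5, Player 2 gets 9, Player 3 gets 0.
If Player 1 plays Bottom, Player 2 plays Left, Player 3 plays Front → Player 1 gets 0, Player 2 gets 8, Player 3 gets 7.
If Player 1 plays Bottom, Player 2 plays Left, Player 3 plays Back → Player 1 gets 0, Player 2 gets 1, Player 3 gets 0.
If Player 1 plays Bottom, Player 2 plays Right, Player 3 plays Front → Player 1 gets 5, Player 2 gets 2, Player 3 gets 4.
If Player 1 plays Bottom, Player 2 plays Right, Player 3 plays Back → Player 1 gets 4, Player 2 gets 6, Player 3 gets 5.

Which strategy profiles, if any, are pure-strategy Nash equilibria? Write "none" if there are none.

Player 1 against (Left, Front): payoffs 6, 0 → best response Top.
Player 1 against (Left, Back): payoffs 1, 0 → best response Top.
Player 1 against (Right, Front): payoffs 8, 5 → best response Top.
Player 1 against (Right, Back): payoffs 5, 4 → best response Top.
Player 2 against (Top, Front): payoffs 6, 5 → best response Left.
Player 2 against (Top, Back): payoffs 4, 9 → best response Right.
Player 2 against (Bottom, Front): payoffs 8, 2 → best response Left.
Player 2 against (Bottom, Back): payoffs 1, 6 → best response Right.
Player 3 against (Top, Left): payoffs 9, 0 → best response Front.
Player 3 against (Top, Right): payoffs 2, 0 → best response Front.
Player 3 against (Bottom, Left): payoffs 7, 0 → best response Front.
Player 3 against (Bottom, Right): payoffs 4, 5 → best response Back.
Mutual best responses: (Top, Left, Front).

The unique pure-strategy Nash equilibrium is (Top, Left, Front).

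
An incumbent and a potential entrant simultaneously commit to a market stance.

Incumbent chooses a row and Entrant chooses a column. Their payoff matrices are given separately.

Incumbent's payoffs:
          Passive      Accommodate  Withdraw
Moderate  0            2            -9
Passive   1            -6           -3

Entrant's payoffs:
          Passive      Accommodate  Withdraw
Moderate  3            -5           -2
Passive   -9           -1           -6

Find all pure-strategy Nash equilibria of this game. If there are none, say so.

There is no pure-strategy Nash equilibrium.

(Moderate, Passive): Incumbent can switch to Passive (0 → 1). Not NE.
(Moderate, Accommodate): Entrant can switch to Passive (-5 → 3). Not NE.
(Moderate, Withdraw): Incumbent can switch to Passive (-9 → -3). Not NE.
(Passive, Passive): Entrant can switch to Accommodate (-9 → -1). Not NE.
(Passive, Accommodate): Incumbent can switch to Moderate (-6 → 2). Not NE.
(Passive, Withdraw): Entrant can switch to Accommodate (-6 → -1). Not NE.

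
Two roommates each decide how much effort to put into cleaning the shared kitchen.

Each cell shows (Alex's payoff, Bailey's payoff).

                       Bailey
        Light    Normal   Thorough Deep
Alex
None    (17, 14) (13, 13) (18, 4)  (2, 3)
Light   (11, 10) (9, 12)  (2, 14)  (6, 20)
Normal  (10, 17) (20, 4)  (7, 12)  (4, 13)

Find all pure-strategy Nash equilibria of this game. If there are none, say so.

Alex against Light: payoffs 17, 11, 10 → best response None.
Alex against Normal: payoffs 13, 9, 20 → best response Normal.
Alex against Thorough: payoffs 18, 2, 7 → best response None.
Alex against Deep: payoffs 2, 6, 4 → best response Light.
Bailey against None: payoffs 14, 13, 4, 3 → best response Light.
Bailey against Light: payoffs 10, 12, 14, 20 → best response Deep.
Bailey against Normal: payoffs 17, 4, 12, 13 → best response Light.
Mutual best responses: (None, Light); (Light, Deep).

The pure Nash equilibria are (None, Light); (Light, Deep).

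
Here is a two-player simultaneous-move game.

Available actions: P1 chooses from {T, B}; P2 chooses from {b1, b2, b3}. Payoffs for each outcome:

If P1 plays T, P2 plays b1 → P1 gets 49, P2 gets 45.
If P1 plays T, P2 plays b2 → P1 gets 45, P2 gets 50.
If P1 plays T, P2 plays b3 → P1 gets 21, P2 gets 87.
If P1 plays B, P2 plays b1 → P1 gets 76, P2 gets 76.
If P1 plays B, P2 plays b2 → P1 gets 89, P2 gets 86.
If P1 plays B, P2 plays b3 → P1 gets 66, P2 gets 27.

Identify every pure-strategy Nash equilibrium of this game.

The unique pure-strategy Nash equilibrium is (B, b2).

(T, b1): P1 can switch to B (49 → 76). Not NE.
(T, b2): P1 can switch to B (45 → 89). Not NE.
(T, b3): P1 can switch to B (21 → 66). Not NE.
(B, b1): P2 can switch to b2 (76 → 86). Not NE.
(B, b2): P1 gets 89, best alternative 45; P2 gets 86, best alternative 76. No profitable deviation — NE.
(B, b3): P2 can switch to b1 (27 → 76). Not NE.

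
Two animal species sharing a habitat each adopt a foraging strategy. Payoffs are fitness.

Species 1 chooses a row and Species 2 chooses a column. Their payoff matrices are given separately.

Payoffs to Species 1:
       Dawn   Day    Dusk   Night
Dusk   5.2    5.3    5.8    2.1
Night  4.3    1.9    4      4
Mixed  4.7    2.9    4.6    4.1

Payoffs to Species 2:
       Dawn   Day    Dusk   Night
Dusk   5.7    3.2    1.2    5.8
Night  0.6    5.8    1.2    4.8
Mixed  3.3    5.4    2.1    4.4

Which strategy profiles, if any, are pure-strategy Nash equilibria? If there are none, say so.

There is no pure-strategy Nash equilibrium.

(Dusk, Dawn): Species 2 can switch to Night (5.7 → 5.8). Not NE.
(Dusk, Day): Species 2 can switch to Dawn (3.2 → 5.7). Not NE.
(Dusk, Dusk): Species 2 can switch to Dawn (1.2 → 5.7). Not NE.
(Dusk, Night): Species 1 can switch to Night (2.1 → 4). Not NE.
(Night, Dawn): Species 1 can switch to Dusk (4.3 → 5.2). Not NE.
(Night, Day): Species 1 can switch to Dusk (1.9 → 5.3). Not NE.
(Night, Dusk): Species 1 can switch to Dusk (4 → 5.8). Not NE.
(Night, Night): Species 1 can switch to Mixed (4 → 4.1). Not NE.
(Mixed, Dawn): Species 1 can switch to Dusk (4.7 → 5.2). Not NE.
(Mixed, Day): Species 1 can switch to Dusk (2.9 → 5.3). Not NE.
(The remaining 2 profiles each have a profitable deviation by the same check.)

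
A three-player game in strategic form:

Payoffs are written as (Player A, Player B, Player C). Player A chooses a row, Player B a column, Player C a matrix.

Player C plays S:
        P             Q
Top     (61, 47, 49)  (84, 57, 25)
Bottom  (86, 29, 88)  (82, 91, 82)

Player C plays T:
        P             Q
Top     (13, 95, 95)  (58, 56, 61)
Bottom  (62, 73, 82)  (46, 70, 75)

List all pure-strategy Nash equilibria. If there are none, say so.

This game has no pure Nash equilibrium.

Mark each player's best response to every combination of opponents' strategies; a profile where every player is best-responding is a pure Nash equilibrium.
Player A against (P, S): payoffs 61, 86 → best response Bottom.
Player A against (P, T): payoffs 13, 62 → best response Bottom.
Player A against (Q, S): payoffs 84, 82 → best response Top.
Player A against (Q, T): payoffs 58, 46 → best response Top.
Player B against (Top, S): payoffs 47, 57 → best response Q.
Player B against (Top, T): payoffs 95, 56 → best response P.
Player B against (Bottom, S): payoffs 29, 91 → best response Q.
Player B against (Bottom, T): payoffs 73, 70 → best response P.
Player C against (Top, P): payoffs 49, 95 → best response T.
Player C against (Top, Q): payoffs 25, 61 → best response T.
Player C against (Bottom, P): payoffs 88, 82 → best response S.
Player C against (Bottom, Q): payoffs 82, 75 → best response S.
No profile is a mutual best response for all players.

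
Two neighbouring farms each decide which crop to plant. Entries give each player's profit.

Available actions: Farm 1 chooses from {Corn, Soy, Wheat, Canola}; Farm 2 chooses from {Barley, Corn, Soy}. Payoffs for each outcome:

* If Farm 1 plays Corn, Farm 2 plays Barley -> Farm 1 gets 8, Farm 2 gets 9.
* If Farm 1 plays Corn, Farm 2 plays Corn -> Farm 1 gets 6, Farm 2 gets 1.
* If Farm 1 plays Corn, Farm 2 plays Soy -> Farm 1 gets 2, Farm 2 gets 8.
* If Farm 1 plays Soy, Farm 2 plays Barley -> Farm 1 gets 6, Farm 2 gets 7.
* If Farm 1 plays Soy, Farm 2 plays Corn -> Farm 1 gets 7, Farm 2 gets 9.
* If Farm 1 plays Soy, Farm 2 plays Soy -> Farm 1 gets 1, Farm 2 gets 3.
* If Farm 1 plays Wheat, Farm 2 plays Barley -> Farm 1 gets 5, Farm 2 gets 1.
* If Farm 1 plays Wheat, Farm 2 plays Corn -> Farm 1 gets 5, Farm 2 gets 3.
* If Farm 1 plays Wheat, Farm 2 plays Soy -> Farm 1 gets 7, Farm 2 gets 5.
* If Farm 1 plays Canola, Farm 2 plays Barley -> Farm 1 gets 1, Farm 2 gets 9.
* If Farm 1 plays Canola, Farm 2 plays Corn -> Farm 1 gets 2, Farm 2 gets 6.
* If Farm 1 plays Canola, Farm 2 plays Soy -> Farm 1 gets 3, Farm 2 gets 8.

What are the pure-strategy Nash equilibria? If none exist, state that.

Pure-strategy Nash equilibria: (Corn, Barley), (Soy, Corn), (Wheat, Soy)

(Corn, Barley): Farm 1 gets 8, best alternative 6; Farm 2 gets 9, best alternative 8. No profitable deviation — NE.
(Corn, Corn): Farm 1 can switch to Soy (6 → 7). Not NE.
(Corn, Soy): Farm 1 can switch to Wheat (2 → 7). Not NE.
(Soy, Barley): Farm 1 can switch to Corn (6 → 8). Not NE.
(Soy, Corn): Farm 1 gets 7, best alternative 6; Farm 2 gets 9, best alternative 7. No profitable deviation — NE.
(Soy, Soy): Farm 1 can switch to Corn (1 → 2). Not NE.
(Wheat, Barley): Farm 1 can switch to Corn (5 → 8). Not NE.
(Wheat, Corn): Farm 1 can switch to Corn (5 → 6). Not NE.
(Wheat, Soy): Farm 1 gets 7, best alternative 3; Farm 2 gets 5, best alternative 3. No profitable deviation — NE.
(Canola, Barley): Farm 1 can switch to Corn (1 → 8). Not NE.
(Canola, Corn): Farm 1 can switch to Corn (2 → 6). Not NE.
(Canola, Soy): Farm 1 can switch to Wheat (3 → 7). Not NE.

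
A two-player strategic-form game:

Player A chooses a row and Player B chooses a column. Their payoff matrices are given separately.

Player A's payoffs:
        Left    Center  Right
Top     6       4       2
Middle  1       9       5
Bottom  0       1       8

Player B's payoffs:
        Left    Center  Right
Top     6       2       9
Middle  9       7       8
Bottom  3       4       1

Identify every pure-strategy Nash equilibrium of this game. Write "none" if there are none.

For each strategy profile, look for a profitable unilateral deviation.
(Top, Left): Player B can switch to Right (6 → 9). Not NE.
(Top, Center): Player A can switch to Middle (4 → 9). Not NE.
(Top, Right): Player A can switch to Middle (2 → 5). Not NE.
(Middle, Left): Player A can switch to Top (1 → 6). Not NE.
(Middle, Center): Player B can switch to Left (7 → 9). Not NE.
(Middle, Right): Player A can switch to Bottom (5 → 8). Not NE.
(Bottom, Left): Player A can switch to Top (0 → 6). Not NE.
(Bottom, Center): Player A can switch to Top (1 → 4). Not NE.
(The remaining 1 profile has a profitable deviation by the same check.)

There is no pure-strategy Nash equilibrium.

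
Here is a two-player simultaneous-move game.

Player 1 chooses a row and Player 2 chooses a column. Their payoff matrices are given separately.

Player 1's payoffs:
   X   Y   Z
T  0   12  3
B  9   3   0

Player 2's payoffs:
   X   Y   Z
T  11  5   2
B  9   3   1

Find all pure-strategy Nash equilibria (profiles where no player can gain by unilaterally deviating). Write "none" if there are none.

For each player, find the best response to each opponent profile; mutual best responses are the pure NE.
Player 1 against X: payoffs 0, 9 → best response B.
Player 1 against Y: payoffs 12, 3 → best response T.
Player 1 against Z: payoffs 3, 0 → best response T.
Player 2 against T: payoffs 11, 5, 2 → best response X.
Player 2 against B: payoffs 9, 3, 1 → best response X.
Mutual best responses: (B, X).

The unique pure-strategy Nash equilibrium is (B, X).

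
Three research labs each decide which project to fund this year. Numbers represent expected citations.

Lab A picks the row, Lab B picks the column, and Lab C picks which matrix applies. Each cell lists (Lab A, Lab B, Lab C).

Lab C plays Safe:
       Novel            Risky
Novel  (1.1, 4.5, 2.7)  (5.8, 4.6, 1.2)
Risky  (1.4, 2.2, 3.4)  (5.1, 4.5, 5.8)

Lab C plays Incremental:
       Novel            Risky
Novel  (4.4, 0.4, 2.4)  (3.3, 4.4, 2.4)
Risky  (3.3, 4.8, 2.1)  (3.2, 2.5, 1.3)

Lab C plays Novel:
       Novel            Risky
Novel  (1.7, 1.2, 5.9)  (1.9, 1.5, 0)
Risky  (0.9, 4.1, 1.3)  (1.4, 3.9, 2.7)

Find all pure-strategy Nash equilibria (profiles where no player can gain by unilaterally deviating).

Mark each player's best response to every combination of opponents' strategies; a profile where every player is best-responding is a pure Nash equilibrium.
Lab A against (Novel, Safe): payoffs 1.1, 1.4 → best response Risky.
Lab A against (Novel, Incremental): payoffs 4.4, 3.3 → best response Novel.
Lab A against (Novel, Novel): payoffs 1.7, 0.9 → best response Novel.
Lab A against (Risky, Safe): payoffs 5.8, 5.1 → best response Novel.
Lab A against (Risky, Incremental): payoffs 3.3, 3.2 → best response Novel.
Lab A against (Risky, Novel): payoffs 1.9, 1.4 → best response Novel.
Lab B against (Novel, Safe): payoffs 4.5, 4.6 → best response Risky.
Lab B against (Novel, Incremental): payoffs 0.4, 4.4 → best response Risky.
Lab B against (Novel, Novel): payoffs 1.2, 1.5 → best response Risky.
Lab B against (Risky, Safe): payoffs 2.2, 4.5 → best response Risky.
Lab B against (Risky, Incremental): payoffs 4.8, 2.5 → best response Novel.
Lab B against (Risky, Novel): payoffs 4.1, 3.9 → best response Novel.
Lab C against (Novel, Novel): payoffs 2.7, 2.4, 5.9 → best response Novel.
Lab C against (Novel, Risky): payoffs 1.2, 2.4, 0 → best response Incremental.
Lab C against (Risky, Novel): payoffs 3.4, 2.1, 1.3 → best response Safe.
Lab C against (Risky, Risky): payoffs 5.8, 1.3, 2.7 → best response Safe.
Mutual best responses: (Novel, Risky, Incremental).

(Novel, Risky, Incremental)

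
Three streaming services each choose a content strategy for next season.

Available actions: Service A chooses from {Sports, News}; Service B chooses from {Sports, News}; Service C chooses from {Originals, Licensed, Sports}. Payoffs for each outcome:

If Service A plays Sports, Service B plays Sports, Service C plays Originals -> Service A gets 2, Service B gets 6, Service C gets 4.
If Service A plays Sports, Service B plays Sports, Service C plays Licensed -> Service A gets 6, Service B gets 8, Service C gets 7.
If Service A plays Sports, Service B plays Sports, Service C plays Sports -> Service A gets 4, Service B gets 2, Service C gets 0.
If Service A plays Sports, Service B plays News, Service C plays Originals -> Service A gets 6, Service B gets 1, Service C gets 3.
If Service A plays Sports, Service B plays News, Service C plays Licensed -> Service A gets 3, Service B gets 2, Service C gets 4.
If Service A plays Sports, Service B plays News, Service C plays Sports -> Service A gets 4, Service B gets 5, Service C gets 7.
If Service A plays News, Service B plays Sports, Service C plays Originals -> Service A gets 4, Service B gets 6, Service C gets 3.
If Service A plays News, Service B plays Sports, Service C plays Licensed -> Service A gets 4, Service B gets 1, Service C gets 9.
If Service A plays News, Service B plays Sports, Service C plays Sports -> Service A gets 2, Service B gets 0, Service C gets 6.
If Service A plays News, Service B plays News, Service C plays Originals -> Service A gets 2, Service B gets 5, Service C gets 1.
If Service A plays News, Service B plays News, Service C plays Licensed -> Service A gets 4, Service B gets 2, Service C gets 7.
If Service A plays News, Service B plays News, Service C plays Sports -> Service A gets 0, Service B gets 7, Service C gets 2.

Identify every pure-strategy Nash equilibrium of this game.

(Sports, Sports, Licensed); (Sports, News, Sports); (News, News, Licensed)

Service A against (Sports, Originals): payoffs 2, 4 → best response News.
Service A against (Sports, Licensed): payoffs 6, 4 → best response Sports.
Service A against (Sports, Sports): payoffs 4, 2 → best response Sports.
Service A against (News, Originals): payoffs 6, 2 → best response Sports.
Service A against (News, Licensed): payoffs 3, 4 → best response News.
Service A against (News, Sports): payoffs 4, 0 → best response Sports.
Service B against (Sports, Originals): payoffs 6, 1 → best response Sports.
Service B against (Sports, Licensed): payoffs 8, 2 → best response Sports.
Service B against (Sports, Sports): payoffs 2, 5 → best response News.
Service B against (News, Originals): payoffs 6, 5 → best response Sports.
Service B against (News, Licensed): payoffs 1, 2 → best response News.
Service B against (News, Sports): payoffs 0, 7 → best response News.
Service C against (Sports, Sports): payoffs 4, 7, 0 → best response Licensed.
Service C against (Sports, News): payoffs 3, 4, 7 → best response Sports.
Service C against (News, Sports): payoffs 3, 9, 6 → best response Licensed.
Service C against (News, News): payoffs 1, 7, 2 → best response Licensed.
Mutual best responses: (Sports, Sports, Licensed); (Sports, News, Sports); (News, News, Licensed).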